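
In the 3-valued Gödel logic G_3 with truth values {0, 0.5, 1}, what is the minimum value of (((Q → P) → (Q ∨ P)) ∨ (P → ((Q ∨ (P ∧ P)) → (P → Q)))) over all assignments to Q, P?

0.50

The minimum is attained at Q = 0, P = 0.5:
  (Q → P): 0 ≤ 0.5, so result = 1
  (Q ∨ P) = max(0, 0.5) = 0.5
  ((Q → P) → (Q ∨ P)): 1 > 0.5, so result = 0.5
  (P ∧ P) = min(0.5, 0.5) = 0.5
  (Q ∨ (P ∧ P)) = max(0, 0.5) = 0.5
  (P → Q): 0.5 > 0, so result = 0
  ((Q ∨ (P ∧ P)) → (P → Q)): 0.5 > 0, so result = 0
  (P → ((Q ∨ (P ∧ P)) → (P → Q))): 0.5 > 0, so result = 0
  (((Q → P) → (Q ∨ P)) ∨ (P → ((Q ∨ (P ∧ P)) → (P → Q)))) = max(0.5, 0) = 0.5
Checking all 9 assignments confirms none give a value below 0.50.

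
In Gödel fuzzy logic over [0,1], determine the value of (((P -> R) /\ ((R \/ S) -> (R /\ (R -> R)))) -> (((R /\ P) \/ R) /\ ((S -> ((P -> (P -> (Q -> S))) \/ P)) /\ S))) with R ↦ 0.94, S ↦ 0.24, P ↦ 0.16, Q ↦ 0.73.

0.24

(P -> R): 0.16 ≤ 0.94, so result = 1
(R \/ S) = max(0.94, 0.24) = 0.94
(R -> R): 0.94 ≤ 0.94, so result = 1
(R /\ (R -> R)) = min(0.94, 1) = 0.94
((R \/ S) -> (R /\ (R -> R))): 0.94 ≤ 0.94, so result = 1
((P -> R) /\ ((R \/ S) -> (R /\ (R -> R)))) = min(1, 1) = 1
(R /\ P) = min(0.94, 0.16) = 0.16
((R /\ P) \/ R) = max(0.16, 0.94) = 0.94
(Q -> S): 0.73 > 0.24, so result = 0.24
(P -> (Q -> S)): 0.16 ≤ 0.24, so result = 1
(P -> (P -> (Q -> S))): 0.16 ≤ 1, so result = 1
((P -> (P -> (Q -> S))) \/ P) = max(1, 0.16) = 1
(S -> ((P -> (P -> (Q -> S))) \/ P)): 0.24 ≤ 1, so result = 1
((S -> ((P -> (P -> (Q -> S))) \/ P)) /\ S) = min(1, 0.24) = 0.24
(((R /\ P) \/ R) /\ ((S -> ((P -> (P -> (Q -> S))) \/ P)) /\ S)) = min(0.94, 0.24) = 0.24
(((P -> R) /\ ((R \/ S) -> (R /\ (R -> R)))) -> (((R /\ P) \/ R) /\ ((S -> ((P -> (P -> (Q -> S))) \/ P)) /\ S))): 1 > 0.24, so result = 0.24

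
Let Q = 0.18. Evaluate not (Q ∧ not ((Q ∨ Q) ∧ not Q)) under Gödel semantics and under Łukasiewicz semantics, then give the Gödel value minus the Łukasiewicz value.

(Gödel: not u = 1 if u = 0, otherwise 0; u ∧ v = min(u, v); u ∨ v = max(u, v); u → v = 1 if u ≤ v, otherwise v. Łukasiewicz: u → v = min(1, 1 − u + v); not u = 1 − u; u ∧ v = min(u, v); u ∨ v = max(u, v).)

Gödel evaluation:
  (Q ∨ Q) = max(0.18, 0.18) = 0.18
  not Q: Gödel ¬ of 0.18 = 0 (operand ≠ 0)
  ((Q ∨ Q) ∧ not Q) = min(0.18, 0) = 0
  not ((Q ∨ Q) ∧ not Q): Gödel ¬ of 0 = 1 (operand is 0)
  (Q ∧ not ((Q ∨ Q) ∧ not Q)) = min(0.18, 1) = 0.18
  not (Q ∧ not ((Q ∨ Q) ∧ not Q)): Gödel ¬ of 0.18 = 0 (operand ≠ 0)
  Gödel value = 0
Łukasiewicz evaluation:
  (Q ∨ Q) = max(0.18, 0.18) = 0.18
  not Q: Łukasiewicz ¬ gives 1 − 0.18 = 0.82
  ((Q ∨ Q) ∧ not Q) = min(0.18, 0.82) = 0.18
  not ((Q ∨ Q) ∧ not Q): Łukasiewicz ¬ gives 1 − 0.18 = 0.82
  (Q ∧ not ((Q ∨ Q) ∧ not Q)) = min(0.18, 0.82) = 0.18
  not (Q ∧ not ((Q ∨ Q) ∧ not Q)): Łukasiewicz ¬ gives 1 − 0.18 = 0.82
  Łukasiewicz value = 0.82
Difference: 0 − 0.82 = -0.82

-0.82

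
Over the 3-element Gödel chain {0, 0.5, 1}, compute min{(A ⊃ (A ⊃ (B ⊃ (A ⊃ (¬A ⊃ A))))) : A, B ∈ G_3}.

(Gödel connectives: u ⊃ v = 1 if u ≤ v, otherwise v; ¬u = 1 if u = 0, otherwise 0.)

Every assignment gives 1. For instance at A = 0, B = 0:
  ¬A: Gödel ¬ of 0 = 1 (operand is 0)
  (¬A ⊃ A): 1 > 0, so result = 0
  (A ⊃ (¬A ⊃ A)): 0 ≤ 0, so result = 1
  (B ⊃ (A ⊃ (¬A ⊃ A))): 0 ≤ 1, so result = 1
  (A ⊃ (B ⊃ (A ⊃ (¬A ⊃ A)))): 0 ≤ 1, so result = 1
  (A ⊃ (A ⊃ (B ⊃ (A ⊃ (¬A ⊃ A))))): 0 ≤ 1, so result = 1
All 9 assignments give value 1 — the formula is a G_3-tautology.

1.00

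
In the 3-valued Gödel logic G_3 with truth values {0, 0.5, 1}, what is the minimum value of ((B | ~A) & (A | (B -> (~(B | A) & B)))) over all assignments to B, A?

0.00

The minimum is attained at B = 0, A = 0.5:
  ~A: Gödel ¬ of 0.5 = 0 (operand ≠ 0)
  (B | ~A) = max(0, 0) = 0
  (B | A) = max(0, 0.5) = 0.5
  ~(B | A): Gödel ¬ of 0.5 = 0 (operand ≠ 0)
  (~(B | A) & B) = min(0, 0) = 0
  (B -> (~(B | A) & B)): 0 ≤ 0, so result = 1
  (A | (B -> (~(B | A) & B))) = max(0.5, 1) = 1
  ((B | ~A) & (A | (B -> (~(B | A) & B)))) = min(0, 1) = 0
Checking all 9 assignments confirms none give a value below 0.00.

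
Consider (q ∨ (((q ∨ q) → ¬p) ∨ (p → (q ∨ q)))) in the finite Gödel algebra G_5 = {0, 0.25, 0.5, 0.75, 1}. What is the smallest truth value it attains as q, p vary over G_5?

0.25

The minimum is attained at q = 0.25, p = 0.5:
  (q ∨ q) = max(0.25, 0.25) = 0.25
  ¬p: Gödel ¬ of 0.5 = 0 (operand ≠ 0)
  ((q ∨ q) → ¬p): 0.25 > 0, so result = 0
  (q ∨ q) = max(0.25, 0.25) = 0.25
  (p → (q ∨ q)): 0.5 > 0.25, so result = 0.25
  (((q ∨ q) → ¬p) ∨ (p → (q ∨ q))) = max(0, 0.25) = 0.25
  (q ∨ (((q ∨ q) → ¬p) ∨ (p → (q ∨ q)))) = max(0.25, 0.25) = 0.25
Checking all 25 assignments confirms none give a value below 0.25.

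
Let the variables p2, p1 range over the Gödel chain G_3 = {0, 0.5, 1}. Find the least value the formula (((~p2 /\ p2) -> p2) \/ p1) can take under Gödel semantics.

1.00

Every assignment gives 1. For instance at p2 = 0, p1 = 0:
  ~p2: Gödel ¬ of 0 = 1 (operand is 0)
  (~p2 /\ p2) = min(1, 0) = 0
  ((~p2 /\ p2) -> p2): 0 ≤ 0, so result = 1
  (((~p2 /\ p2) -> p2) \/ p1) = max(1, 0) = 1
All 9 assignments give value 1 — the formula is a G_3-tautology.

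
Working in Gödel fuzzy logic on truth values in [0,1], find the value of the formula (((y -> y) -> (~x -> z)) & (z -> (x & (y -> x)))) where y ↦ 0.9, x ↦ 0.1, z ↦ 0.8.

(y -> y): 0.9 ≤ 0.9, so result = 1
~x: Gödel ¬ of 0.1 = 0 (operand ≠ 0)
(~x -> z): 0 ≤ 0.8, so result = 1
((y -> y) -> (~x -> z)): 1 ≤ 1, so result = 1
(y -> x): 0.9 > 0.1, so result = 0.1
(x & (y -> x)) = min(0.1, 0.1) = 0.1
(z -> (x & (y -> x))): 0.8 > 0.1, so result = 0.1
(((y -> y) -> (~x -> z)) & (z -> (x & (y -> x)))) = min(1, 0.1) = 0.1

0.10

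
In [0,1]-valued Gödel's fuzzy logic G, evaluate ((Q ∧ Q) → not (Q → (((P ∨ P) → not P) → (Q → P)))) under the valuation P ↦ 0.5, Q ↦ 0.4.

(Q ∧ Q) = min(0.4, 0.4) = 0.4
(P ∨ P) = max(0.5, 0.5) = 0.5
not P: Gödel ¬ of 0.5 = 0 (operand ≠ 0)
((P ∨ P) → not P): 0.5 > 0, so result = 0
(Q → P): 0.4 ≤ 0.5, so result = 1
(((P ∨ P) → not P) → (Q → P)): 0 ≤ 1, so result = 1
(Q → (((P ∨ P) → not P) → (Q → P))): 0.4 ≤ 1, so result = 1
not (Q → (((P ∨ P) → not P) → (Q → P))): Gödel ¬ of 1 = 0 (operand ≠ 0)
((Q ∧ Q) → not (Q → (((P ∨ P) → not P) → (Q → P)))): 0.4 > 0, so result = 0

0.00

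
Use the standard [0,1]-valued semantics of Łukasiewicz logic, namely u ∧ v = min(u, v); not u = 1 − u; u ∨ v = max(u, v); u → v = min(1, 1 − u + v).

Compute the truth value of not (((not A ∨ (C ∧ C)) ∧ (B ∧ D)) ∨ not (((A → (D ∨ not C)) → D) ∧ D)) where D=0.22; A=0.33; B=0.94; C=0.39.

not A: Łukasiewicz ¬ gives 1 − 0.33 = 0.67
(C ∧ C) = min(0.39, 0.39) = 0.39
(not A ∨ (C ∧ C)) = max(0.67, 0.39) = 0.67
(B ∧ D) = min(0.94, 0.22) = 0.22
((not A ∨ (C ∧ C)) ∧ (B ∧ D)) = min(0.67, 0.22) = 0.22
not C: Łukasiewicz ¬ gives 1 − 0.39 = 0.61
(D ∨ not C) = max(0.22, 0.61) = 0.61
(A → (D ∨ not C)): min(1, 1 − 0.33 + 0.61) = 1
((A → (D ∨ not C)) → D): min(1, 1 − 1 + 0.22) = 0.22
(((A → (D ∨ not C)) → D) ∧ D) = min(0.22, 0.22) = 0.22
not (((A → (D ∨ not C)) → D) ∧ D): Łukasiewicz ¬ gives 1 − 0.22 = 0.78
(((not A ∨ (C ∧ C)) ∧ (B ∧ D)) ∨ not (((A → (D ∨ not C)) → D) ∧ D)) = max(0.22, 0.78) = 0.78
not (((not A ∨ (C ∧ C)) ∧ (B ∧ D)) ∨ not (((A → (D ∨ not C)) → D) ∧ D)): Łukasiewicz ¬ gives 1 − 0.78 = 0.22

0.22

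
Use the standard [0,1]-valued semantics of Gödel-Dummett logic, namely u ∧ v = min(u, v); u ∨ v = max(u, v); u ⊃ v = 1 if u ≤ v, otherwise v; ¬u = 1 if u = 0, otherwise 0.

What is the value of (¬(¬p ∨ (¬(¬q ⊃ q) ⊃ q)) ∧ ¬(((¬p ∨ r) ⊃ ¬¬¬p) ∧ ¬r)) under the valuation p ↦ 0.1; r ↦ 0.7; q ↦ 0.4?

¬p: Gödel ¬ of 0.1 = 0 (operand ≠ 0)
¬q: Gödel ¬ of 0.4 = 0 (operand ≠ 0)
(¬q ⊃ q): 0 ≤ 0.4, so result = 1
¬(¬q ⊃ q): Gödel ¬ of 1 = 0 (operand ≠ 0)
(¬(¬q ⊃ q) ⊃ q): 0 ≤ 0.4, so result = 1
(¬p ∨ (¬(¬q ⊃ q) ⊃ q)) = max(0, 1) = 1
¬(¬p ∨ (¬(¬q ⊃ q) ⊃ q)): Gödel ¬ of 1 = 0 (operand ≠ 0)
¬p: Gödel ¬ of 0.1 = 0 (operand ≠ 0)
(¬p ∨ r) = max(0, 0.7) = 0.7
¬p: Gödel ¬ of 0.1 = 0 (operand ≠ 0)
¬¬p: Gödel ¬ of 0 = 1 (operand is 0)
¬¬¬p: Gödel ¬ of 1 = 0 (operand ≠ 0)
((¬p ∨ r) ⊃ ¬¬¬p): 0.7 > 0, so result = 0
¬r: Gödel ¬ of 0.7 = 0 (operand ≠ 0)
(((¬p ∨ r) ⊃ ¬¬¬p) ∧ ¬r) = min(0, 0) = 0
¬(((¬p ∨ r) ⊃ ¬¬¬p) ∧ ¬r): Gödel ¬ of 0 = 1 (operand is 0)
(¬(¬p ∨ (¬(¬q ⊃ q) ⊃ q)) ∧ ¬(((¬p ∨ r) ⊃ ¬¬¬p) ∧ ¬r)) = min(0, 1) = 0

0.00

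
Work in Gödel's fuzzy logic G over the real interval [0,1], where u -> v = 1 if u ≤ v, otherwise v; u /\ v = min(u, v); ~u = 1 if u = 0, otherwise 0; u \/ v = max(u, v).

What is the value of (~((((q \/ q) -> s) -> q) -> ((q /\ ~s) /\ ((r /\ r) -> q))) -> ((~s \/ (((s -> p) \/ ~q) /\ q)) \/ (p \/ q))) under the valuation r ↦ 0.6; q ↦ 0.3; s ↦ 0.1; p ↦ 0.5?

0.50

(q \/ q) = max(0.3, 0.3) = 0.3
((q \/ q) -> s): 0.3 > 0.1, so result = 0.1
(((q \/ q) -> s) -> q): 0.1 ≤ 0.3, so result = 1
~s: Gödel ¬ of 0.1 = 0 (operand ≠ 0)
(q /\ ~s) = min(0.3, 0) = 0
(r /\ r) = min(0.6, 0.6) = 0.6
((r /\ r) -> q): 0.6 > 0.3, so result = 0.3
((q /\ ~s) /\ ((r /\ r) -> q)) = min(0, 0.3) = 0
((((q \/ q) -> s) -> q) -> ((q /\ ~s) /\ ((r /\ r) -> q))): 1 > 0, so result = 0
~((((q \/ q) -> s) -> q) -> ((q /\ ~s) /\ ((r /\ r) -> q))): Gödel ¬ of 0 = 1 (operand is 0)
~s: Gödel ¬ of 0.1 = 0 (operand ≠ 0)
(s -> p): 0.1 ≤ 0.5, so result = 1
~q: Gödel ¬ of 0.3 = 0 (operand ≠ 0)
((s -> p) \/ ~q) = max(1, 0) = 1
(((s -> p) \/ ~q) /\ q) = min(1, 0.3) = 0.3
(~s \/ (((s -> p) \/ ~q) /\ q)) = max(0, 0.3) = 0.3
(p \/ q) = max(0.5, 0.3) = 0.5
((~s \/ (((s -> p) \/ ~q) /\ q)) \/ (p \/ q)) = max(0.3, 0.5) = 0.5
(~((((q \/ q) -> s) -> q) -> ((q /\ ~s) /\ ((r /\ r) -> q))) -> ((~s \/ (((s -> p) \/ ~q) /\ q)) \/ (p \/ q))): 1 > 0.5, so result = 0.5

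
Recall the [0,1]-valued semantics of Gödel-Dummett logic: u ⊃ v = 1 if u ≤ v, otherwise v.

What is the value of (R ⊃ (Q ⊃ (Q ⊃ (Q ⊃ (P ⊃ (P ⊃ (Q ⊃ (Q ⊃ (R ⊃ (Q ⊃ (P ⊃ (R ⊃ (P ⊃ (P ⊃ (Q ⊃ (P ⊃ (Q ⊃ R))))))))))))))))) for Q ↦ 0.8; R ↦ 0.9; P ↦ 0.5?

1.00

(Q ⊃ R): 0.8 ≤ 0.9, so result = 1
(P ⊃ (Q ⊃ R)): 0.5 ≤ 1, so result = 1
(Q ⊃ (P ⊃ (Q ⊃ R))): 0.8 ≤ 1, so result = 1
(P ⊃ (Q ⊃ (P ⊃ (Q ⊃ R)))): 0.5 ≤ 1, so result = 1
(P ⊃ (P ⊃ (Q ⊃ (P ⊃ (Q ⊃ R))))): 0.5 ≤ 1, so result = 1
(R ⊃ (P ⊃ (P ⊃ (Q ⊃ (P ⊃ (Q ⊃ R)))))): 0.9 ≤ 1, so result = 1
(P ⊃ (R ⊃ (P ⊃ (P ⊃ (Q ⊃ (P ⊃ (Q ⊃ R))))))): 0.5 ≤ 1, so result = 1
(Q ⊃ (P ⊃ (R ⊃ (P ⊃ (P ⊃ (Q ⊃ (P ⊃ (Q ⊃ R)))))))): 0.8 ≤ 1, so result = 1
(R ⊃ (Q ⊃ (P ⊃ (R ⊃ (P ⊃ (P ⊃ (Q ⊃ (P ⊃ (Q ⊃ R))))))))): 0.9 ≤ 1, so result = 1
(Q ⊃ (R ⊃ (Q ⊃ (P ⊃ (R ⊃ (P ⊃ (P ⊃ (Q ⊃ (P ⊃ (Q ⊃ R)))))))))): 0.8 ≤ 1, so result = 1
(Q ⊃ (Q ⊃ (R ⊃ (Q ⊃ (P ⊃ (R ⊃ (P ⊃ (P ⊃ (Q ⊃ (P ⊃ (Q ⊃ R))))))))))): 0.8 ≤ 1, so result = 1
(P ⊃ (Q ⊃ (Q ⊃ (R ⊃ (Q ⊃ (P ⊃ (R ⊃ (P ⊃ (P ⊃ (Q ⊃ (P ⊃ (Q ⊃ R)))))))))))): 0.5 ≤ 1, so result = 1
(P ⊃ (P ⊃ (Q ⊃ (Q ⊃ (R ⊃ (Q ⊃ (P ⊃ (R ⊃ (P ⊃ (P ⊃ (Q ⊃ (P ⊃ (Q ⊃ R))))))))))))): 0.5 ≤ 1, so result = 1
(Q ⊃ (P ⊃ (P ⊃ (Q ⊃ (Q ⊃ (R ⊃ (Q ⊃ (P ⊃ (R ⊃ (P ⊃ (P ⊃ (Q ⊃ (P ⊃ (Q ⊃ R)))))))))))))): 0.8 ≤ 1, so result = 1
(Q ⊃ (Q ⊃ (P ⊃ (P ⊃ (Q ⊃ (Q ⊃ (R ⊃ (Q ⊃ (P ⊃ (R ⊃ (P ⊃ (P ⊃ (Q ⊃ (P ⊃ (Q ⊃ R))))))))))))))): 0.8 ≤ 1, so result = 1
(Q ⊃ (Q ⊃ (Q ⊃ (P ⊃ (P ⊃ (Q ⊃ (Q ⊃ (R ⊃ (Q ⊃ (P ⊃ (R ⊃ (P ⊃ (P ⊃ (Q ⊃ (P ⊃ (Q ⊃ R)))))))))))))))): 0.8 ≤ 1, so result = 1
(R ⊃ (Q ⊃ (Q ⊃ (Q ⊃ (P ⊃ (P ⊃ (Q ⊃ (Q ⊃ (R ⊃ (Q ⊃ (P ⊃ (R ⊃ (P ⊃ (P ⊃ (Q ⊃ (P ⊃ (Q ⊃ R))))))))))))))))): 0.9 ≤ 1, so result = 1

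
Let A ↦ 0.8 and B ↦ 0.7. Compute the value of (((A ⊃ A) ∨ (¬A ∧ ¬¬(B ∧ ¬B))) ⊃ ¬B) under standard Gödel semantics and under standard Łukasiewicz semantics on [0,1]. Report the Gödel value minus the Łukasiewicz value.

Gödel evaluation:
  (A ⊃ A): 0.8 ≤ 0.8, so result = 1
  ¬A: Gödel ¬ of 0.8 = 0 (operand ≠ 0)
  ¬B: Gödel ¬ of 0.7 = 0 (operand ≠ 0)
  (B ∧ ¬B) = min(0.7, 0) = 0
  ¬(B ∧ ¬B): Gödel ¬ of 0 = 1 (operand is 0)
  ¬¬(B ∧ ¬B): Gödel ¬ of 1 = 0 (operand ≠ 0)
  (¬A ∧ ¬¬(B ∧ ¬B)) = min(0, 0) = 0
  ((A ⊃ A) ∨ (¬A ∧ ¬¬(B ∧ ¬B))) = max(1, 0) = 1
  ¬B: Gödel ¬ of 0.7 = 0 (operand ≠ 0)
  (((A ⊃ A) ∨ (¬A ∧ ¬¬(B ∧ ¬B))) ⊃ ¬B): 1 > 0, so result = 0
  Gödel value = 0
Łukasiewicz evaluation:
  (A ⊃ A): min(1, 1 − 0.8 + 0.8) = 1
  ¬A: Łukasiewicz ¬ gives 1 − 0.8 = 0.2
  ¬B: Łukasiewicz ¬ gives 1 − 0.7 = 0.3
  (B ∧ ¬B) = min(0.7, 0.3) = 0.3
  ¬(B ∧ ¬B): Łukasiewicz ¬ gives 1 − 0.3 = 0.7
  ¬¬(B ∧ ¬B): Łukasiewicz ¬ gives 1 − 0.7 = 0.3
  (¬A ∧ ¬¬(B ∧ ¬B)) = min(0.2, 0.3) = 0.2
  ((A ⊃ A) ∨ (¬A ∧ ¬¬(B ∧ ¬B))) = max(1, 0.2) = 1
  ¬B: Łukasiewicz ¬ gives 1 − 0.7 = 0.3
  (((A ⊃ A) ∨ (¬A ∧ ¬¬(B ∧ ¬B))) ⊃ ¬B): min(1, 1 − 1 + 0.3) = 0.3
  Łukasiewicz value = 0.3
Difference: 0 − 0.3 = -0.30

-0.30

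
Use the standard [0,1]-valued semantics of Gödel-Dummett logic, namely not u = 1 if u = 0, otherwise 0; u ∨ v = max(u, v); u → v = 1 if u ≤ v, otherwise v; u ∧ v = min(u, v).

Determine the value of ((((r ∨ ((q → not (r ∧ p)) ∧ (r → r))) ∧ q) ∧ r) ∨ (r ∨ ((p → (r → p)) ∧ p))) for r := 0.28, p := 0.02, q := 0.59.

(r ∧ p) = min(0.28, 0.02) = 0.02
not (r ∧ p): Gödel ¬ of 0.02 = 0 (operand ≠ 0)
(q → not (r ∧ p)): 0.59 > 0, so result = 0
(r → r): 0.28 ≤ 0.28, so result = 1
((q → not (r ∧ p)) ∧ (r → r)) = min(0, 1) = 0
(r ∨ ((q → not (r ∧ p)) ∧ (r → r))) = max(0.28, 0) = 0.28
((r ∨ ((q → not (r ∧ p)) ∧ (r → r))) ∧ q) = min(0.28, 0.59) = 0.28
(((r ∨ ((q → not (r ∧ p)) ∧ (r → r))) ∧ q) ∧ r) = min(0.28, 0.28) = 0.28
(r → p): 0.28 > 0.02, so result = 0.02
(p → (r → p)): 0.02 ≤ 0.02, so result = 1
((p → (r → p)) ∧ p) = min(1, 0.02) = 0.02
(r ∨ ((p → (r → p)) ∧ p)) = max(0.28, 0.02) = 0.28
((((r ∨ ((q → not (r ∧ p)) ∧ (r → r))) ∧ q) ∧ r) ∨ (r ∨ ((p → (r → p)) ∧ p))) = max(0.28, 0.28) = 0.28

0.28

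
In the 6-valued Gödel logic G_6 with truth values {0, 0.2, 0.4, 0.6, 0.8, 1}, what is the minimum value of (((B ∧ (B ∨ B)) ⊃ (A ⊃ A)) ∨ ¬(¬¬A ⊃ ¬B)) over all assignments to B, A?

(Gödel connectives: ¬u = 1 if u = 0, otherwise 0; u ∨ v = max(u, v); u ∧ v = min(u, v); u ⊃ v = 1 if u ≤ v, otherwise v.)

1.00

Every assignment gives 1. For instance at B = 0, A = 0:
  (B ∨ B) = max(0, 0) = 0
  (B ∧ (B ∨ B)) = min(0, 0) = 0
  (A ⊃ A): 0 ≤ 0, so result = 1
  ((B ∧ (B ∨ B)) ⊃ (A ⊃ A)): 0 ≤ 1, so result = 1
  ¬A: Gödel ¬ of 0 = 1 (operand is 0)
  ¬¬A: Gödel ¬ of 1 = 0 (operand ≠ 0)
  ¬B: Gödel ¬ of 0 = 1 (operand is 0)
  (¬¬A ⊃ ¬B): 0 ≤ 1, so result = 1
  ¬(¬¬A ⊃ ¬B): Gödel ¬ of 1 = 0 (operand ≠ 0)
  (((B ∧ (B ∨ B)) ⊃ (A ⊃ A)) ∨ ¬(¬¬A ⊃ ¬B)) = max(1, 0) = 1
All 36 assignments give value 1 — the formula is a G_6-tautology.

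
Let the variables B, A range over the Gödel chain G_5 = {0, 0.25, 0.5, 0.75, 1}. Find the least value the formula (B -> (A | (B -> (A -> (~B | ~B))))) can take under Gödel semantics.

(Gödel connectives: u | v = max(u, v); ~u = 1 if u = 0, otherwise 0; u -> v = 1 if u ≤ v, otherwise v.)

0.25

The minimum is attained at B = 0.5, A = 0.25:
  ~B: Gödel ¬ of 0.5 = 0 (operand ≠ 0)
  ~B: Gödel ¬ of 0.5 = 0 (operand ≠ 0)
  (~B | ~B) = max(0, 0) = 0
  (A -> (~B | ~B)): 0.25 > 0, so result = 0
  (B -> (A -> (~B | ~B))): 0.5 > 0, so result = 0
  (A | (B -> (A -> (~B | ~B)))) = max(0.25, 0) = 0.25
  (B -> (A | (B -> (A -> (~B | ~B))))): 0.5 > 0.25, so result = 0.25
Checking all 25 assignments confirms none give a value below 0.25.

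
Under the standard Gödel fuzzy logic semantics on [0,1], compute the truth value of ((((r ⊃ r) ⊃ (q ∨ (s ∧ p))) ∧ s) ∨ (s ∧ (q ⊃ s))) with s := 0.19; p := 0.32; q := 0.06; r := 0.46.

0.19

(r ⊃ r): 0.46 ≤ 0.46, so result = 1
(s ∧ p) = min(0.19, 0.32) = 0.19
(q ∨ (s ∧ p)) = max(0.06, 0.19) = 0.19
((r ⊃ r) ⊃ (q ∨ (s ∧ p))): 1 > 0.19, so result = 0.19
(((r ⊃ r) ⊃ (q ∨ (s ∧ p))) ∧ s) = min(0.19, 0.19) = 0.19
(q ⊃ s): 0.06 ≤ 0.19, so result = 1
(s ∧ (q ⊃ s)) = min(0.19, 1) = 0.19
((((r ⊃ r) ⊃ (q ∨ (s ∧ p))) ∧ s) ∨ (s ∧ (q ⊃ s))) = max(0.19, 0.19) = 0.19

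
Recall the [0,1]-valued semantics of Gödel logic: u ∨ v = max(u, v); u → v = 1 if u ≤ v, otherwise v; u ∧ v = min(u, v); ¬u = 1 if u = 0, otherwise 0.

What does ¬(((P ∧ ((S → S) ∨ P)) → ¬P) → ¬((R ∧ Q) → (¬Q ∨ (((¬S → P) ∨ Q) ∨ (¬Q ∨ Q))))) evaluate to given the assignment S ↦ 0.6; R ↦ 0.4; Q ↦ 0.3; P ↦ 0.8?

(S → S): 0.6 ≤ 0.6, so result = 1
((S → S) ∨ P) = max(1, 0.8) = 1
(P ∧ ((S → S) ∨ P)) = min(0.8, 1) = 0.8
¬P: Gödel ¬ of 0.8 = 0 (operand ≠ 0)
((P ∧ ((S → S) ∨ P)) → ¬P): 0.8 > 0, so result = 0
(R ∧ Q) = min(0.4, 0.3) = 0.3
¬Q: Gödel ¬ of 0.3 = 0 (operand ≠ 0)
¬S: Gödel ¬ of 0.6 = 0 (operand ≠ 0)
(¬S → P): 0 ≤ 0.8, so result = 1
((¬S → P) ∨ Q) = max(1, 0.3) = 1
¬Q: Gödel ¬ of 0.3 = 0 (operand ≠ 0)
(¬Q ∨ Q) = max(0, 0.3) = 0.3
(((¬S → P) ∨ Q) ∨ (¬Q ∨ Q)) = max(1, 0.3) = 1
(¬Q ∨ (((¬S → P) ∨ Q) ∨ (¬Q ∨ Q))) = max(0, 1) = 1
((R ∧ Q) → (¬Q ∨ (((¬S → P) ∨ Q) ∨ (¬Q ∨ Q)))): 0.3 ≤ 1, so result = 1
¬((R ∧ Q) → (¬Q ∨ (((¬S → P) ∨ Q) ∨ (¬Q ∨ Q)))): Gödel ¬ of 1 = 0 (operand ≠ 0)
(((P ∧ ((S → S) ∨ P)) → ¬P) → ¬((R ∧ Q) → (¬Q ∨ (((¬S → P) ∨ Q) ∨ (¬Q ∨ Q))))): 0 ≤ 0, so result = 1
¬(((P ∧ ((S → S) ∨ P)) → ¬P) → ¬((R ∧ Q) → (¬Q ∨ (((¬S → P) ∨ Q) ∨ (¬Q ∨ Q))))): Gödel ¬ of 1 = 0 (operand ≠ 0)

0.00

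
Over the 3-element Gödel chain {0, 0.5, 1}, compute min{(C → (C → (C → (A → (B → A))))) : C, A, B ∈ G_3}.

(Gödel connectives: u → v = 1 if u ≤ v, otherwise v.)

1.00

Every assignment gives 1. For instance at C = 0, A = 0, B = 0:
  (B → A): 0 ≤ 0, so result = 1
  (A → (B → A)): 0 ≤ 1, so result = 1
  (C → (A → (B → A))): 0 ≤ 1, so result = 1
  (C → (C → (A → (B → A)))): 0 ≤ 1, so result = 1
  (C → (C → (C → (A → (B → A))))): 0 ≤ 1, so result = 1
All 27 assignments give value 1 — the formula is a G_3-tautology.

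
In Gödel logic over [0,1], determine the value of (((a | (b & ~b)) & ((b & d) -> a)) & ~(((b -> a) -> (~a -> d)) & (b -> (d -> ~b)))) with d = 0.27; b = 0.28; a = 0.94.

~b: Gödel ¬ of 0.28 = 0 (operand ≠ 0)
(b & ~b) = min(0.28, 0) = 0
(a | (b & ~b)) = max(0.94, 0) = 0.94
(b & d) = min(0.28, 0.27) = 0.27
((b & d) -> a): 0.27 ≤ 0.94, so result = 1
((a | (b & ~b)) & ((b & d) -> a)) = min(0.94, 1) = 0.94
(b -> a): 0.28 ≤ 0.94, so result = 1
~a: Gödel ¬ of 0.94 = 0 (operand ≠ 0)
(~a -> d): 0 ≤ 0.27, so result = 1
((b -> a) -> (~a -> d)): 1 ≤ 1, so result = 1
~b: Gödel ¬ of 0.28 = 0 (operand ≠ 0)
(d -> ~b): 0.27 > 0, so result = 0
(b -> (d -> ~b)): 0.28 > 0, so result = 0
(((b -> a) -> (~a -> d)) & (b -> (d -> ~b))) = min(1, 0) = 0
~(((b -> a) -> (~a -> d)) & (b -> (d -> ~b))): Gödel ¬ of 0 = 1 (operand is 0)
(((a | (b & ~b)) & ((b & d) -> a)) & ~(((b -> a) -> (~a -> d)) & (b -> (d -> ~b)))) = min(0.94, 1) = 0.94

0.94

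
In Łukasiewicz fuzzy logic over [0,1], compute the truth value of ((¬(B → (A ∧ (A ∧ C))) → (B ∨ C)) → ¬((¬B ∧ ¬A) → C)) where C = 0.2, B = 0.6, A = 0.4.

(A ∧ C) = min(0.4, 0.2) = 0.2
(A ∧ (A ∧ C)) = min(0.4, 0.2) = 0.2
(B → (A ∧ (A ∧ C))): min(1, 1 − 0.6 + 0.2) = 0.6
¬(B → (A ∧ (A ∧ C))): Łukasiewicz ¬ gives 1 − 0.6 = 0.4
(B ∨ C) = max(0.6, 0.2) = 0.6
(¬(B → (A ∧ (A ∧ C))) → (B ∨ C)): min(1, 1 − 0.4 + 0.6) = 1
¬B: Łukasiewicz ¬ gives 1 − 0.6 = 0.4
¬A: Łukasiewicz ¬ gives 1 − 0.4 = 0.6
(¬B ∧ ¬A) = min(0.4, 0.6) = 0.4
((¬B ∧ ¬A) → C): min(1, 1 − 0.4 + 0.2) = 0.8
¬((¬B ∧ ¬A) → C): Łukasiewicz ¬ gives 1 − 0.8 = 0.2
((¬(B → (A ∧ (A ∧ C))) → (B ∨ C)) → ¬((¬B ∧ ¬A) → C)): min(1, 1 − 1 + 0.2) = 0.2

0.20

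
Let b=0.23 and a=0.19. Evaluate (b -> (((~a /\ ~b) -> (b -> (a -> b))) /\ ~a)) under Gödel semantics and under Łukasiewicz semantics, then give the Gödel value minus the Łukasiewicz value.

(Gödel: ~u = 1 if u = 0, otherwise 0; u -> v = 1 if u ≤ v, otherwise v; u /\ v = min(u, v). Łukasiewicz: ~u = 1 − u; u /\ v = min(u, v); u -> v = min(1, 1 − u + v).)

-1.00

Gödel evaluation:
  ~a: Gödel ¬ of 0.19 = 0 (operand ≠ 0)
  ~b: Gödel ¬ of 0.23 = 0 (operand ≠ 0)
  (~a /\ ~b) = min(0, 0) = 0
  (a -> b): 0.19 ≤ 0.23, so result = 1
  (b -> (a -> b)): 0.23 ≤ 1, so result = 1
  ((~a /\ ~b) -> (b -> (a -> b))): 0 ≤ 1, so result = 1
  ~a: Gödel ¬ of 0.19 = 0 (operand ≠ 0)
  (((~a /\ ~b) -> (b -> (a -> b))) /\ ~a) = min(1, 0) = 0
  (b -> (((~a /\ ~b) -> (b -> (a -> b))) /\ ~a)): 0.23 > 0, so result = 0
  Gödel value = 0
Łukasiewicz evaluation:
  ~a: Łukasiewicz ¬ gives 1 − 0.19 = 0.81
  ~b: Łukasiewicz ¬ gives 1 − 0.23 = 0.77
  (~a /\ ~b) = min(0.81, 0.77) = 0.77
  (a -> b): min(1, 1 − 0.19 + 0.23) = 1
  (b -> (a -> b)): min(1, 1 − 0.23 + 1) = 1
  ((~a /\ ~b) -> (b -> (a -> b))): min(1, 1 − 0.77 + 1) = 1
  ~a: Łukasiewicz ¬ gives 1 − 0.19 = 0.81
  (((~a /\ ~b) -> (b -> (a -> b))) /\ ~a) = min(1, 0.81) = 0.81
  (b -> (((~a /\ ~b) -> (b -> (a -> b))) /\ ~a)): min(1, 1 − 0.23 + 0.81) = 1
  Łukasiewicz value = 1
Difference: 0 − 1 = -1.00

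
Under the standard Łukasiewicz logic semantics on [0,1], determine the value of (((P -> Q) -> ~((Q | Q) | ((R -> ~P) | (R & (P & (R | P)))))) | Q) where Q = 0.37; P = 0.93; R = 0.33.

0.82

(P -> Q): min(1, 1 − 0.93 + 0.37) = 0.44
(Q | Q) = max(0.37, 0.37) = 0.37
~P: Łukasiewicz ¬ gives 1 − 0.93 = 0.07
(R -> ~P): min(1, 1 − 0.33 + 0.07) = 0.74
(R | P) = max(0.33, 0.93) = 0.93
(P & (R | P)) = min(0.93, 0.93) = 0.93
(R & (P & (R | P))) = min(0.33, 0.93) = 0.33
((R -> ~P) | (R & (P & (R | P)))) = max(0.74, 0.33) = 0.74
((Q | Q) | ((R -> ~P) | (R & (P & (R | P))))) = max(0.37, 0.74) = 0.74
~((Q | Q) | ((R -> ~P) | (R & (P & (R | P))))): Łukasiewicz ¬ gives 1 − 0.74 = 0.26
((P -> Q) -> ~((Q | Q) | ((R -> ~P) | (R & (P & (R | P)))))): min(1, 1 − 0.44 + 0.26) = 0.82
(((P -> Q) -> ~((Q | Q) | ((R -> ~P) | (R & (P & (R | P)))))) | Q) = max(0.82, 0.37) = 0.82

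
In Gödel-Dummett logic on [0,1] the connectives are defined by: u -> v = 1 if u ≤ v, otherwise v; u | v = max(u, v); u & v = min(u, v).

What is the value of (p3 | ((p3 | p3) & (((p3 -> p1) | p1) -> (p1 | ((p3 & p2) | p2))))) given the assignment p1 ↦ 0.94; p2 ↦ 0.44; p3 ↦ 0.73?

0.73

(p3 | p3) = max(0.73, 0.73) = 0.73
(p3 -> p1): 0.73 ≤ 0.94, so result = 1
((p3 -> p1) | p1) = max(1, 0.94) = 1
(p3 & p2) = min(0.73, 0.44) = 0.44
((p3 & p2) | p2) = max(0.44, 0.44) = 0.44
(p1 | ((p3 & p2) | p2)) = max(0.94, 0.44) = 0.94
(((p3 -> p1) | p1) -> (p1 | ((p3 & p2) | p2))): 1 > 0.94, so result = 0.94
((p3 | p3) & (((p3 -> p1) | p1) -> (p1 | ((p3 & p2) | p2)))) = min(0.73, 0.94) = 0.73
(p3 | ((p3 | p3) & (((p3 -> p1) | p1) -> (p1 | ((p3 & p2) | p2))))) = max(0.73, 0.73) = 0.73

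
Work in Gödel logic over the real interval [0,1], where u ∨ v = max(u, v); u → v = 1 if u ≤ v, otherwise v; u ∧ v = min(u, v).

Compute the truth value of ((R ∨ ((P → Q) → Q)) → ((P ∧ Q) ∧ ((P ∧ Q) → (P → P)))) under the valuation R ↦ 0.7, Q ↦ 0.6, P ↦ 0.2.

0.20

(P → Q): 0.2 ≤ 0.6, so result = 1
((P → Q) → Q): 1 > 0.6, so result = 0.6
(R ∨ ((P → Q) → Q)) = max(0.7, 0.6) = 0.7
(P ∧ Q) = min(0.2, 0.6) = 0.2
(P ∧ Q) = min(0.2, 0.6) = 0.2
(P → P): 0.2 ≤ 0.2, so result = 1
((P ∧ Q) → (P → P)): 0.2 ≤ 1, so result = 1
((P ∧ Q) ∧ ((P ∧ Q) → (P → P))) = min(0.2, 1) = 0.2
((R ∨ ((P → Q) → Q)) → ((P ∧ Q) ∧ ((P ∧ Q) → (P → P)))): 0.7 > 0.2, so result = 0.2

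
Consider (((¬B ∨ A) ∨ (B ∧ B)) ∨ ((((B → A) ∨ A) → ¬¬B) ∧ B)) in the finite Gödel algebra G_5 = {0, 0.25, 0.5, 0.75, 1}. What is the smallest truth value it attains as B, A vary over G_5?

0.25

The minimum is attained at B = 0.25, A = 0:
  ¬B: Gödel ¬ of 0.25 = 0 (operand ≠ 0)
  (¬B ∨ A) = max(0, 0) = 0
  (B ∧ B) = min(0.25, 0.25) = 0.25
  ((¬B ∨ A) ∨ (B ∧ B)) = max(0, 0.25) = 0.25
  (B → A): 0.25 > 0, so result = 0
  ((B → A) ∨ A) = max(0, 0) = 0
  ¬B: Gödel ¬ of 0.25 = 0 (operand ≠ 0)
  ¬¬B: Gödel ¬ of 0 = 1 (operand is 0)
  (((B → A) ∨ A) → ¬¬B): 0 ≤ 1, so result = 1
  ((((B → A) ∨ A) → ¬¬B) ∧ B) = min(1, 0.25) = 0.25
  (((¬B ∨ A) ∨ (B ∧ B)) ∨ ((((B → A) ∨ A) → ¬¬B) ∧ B)) = max(0.25, 0.25) = 0.25
Checking all 25 assignments confirms none give a value below 0.25.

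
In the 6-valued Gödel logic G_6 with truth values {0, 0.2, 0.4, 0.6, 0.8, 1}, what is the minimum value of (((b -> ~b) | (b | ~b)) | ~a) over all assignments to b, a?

The minimum is attained at b = 0.2, a = 0.2:
  ~b: Gödel ¬ of 0.2 = 0 (operand ≠ 0)
  (b -> ~b): 0.2 > 0, so result = 0
  ~b: Gödel ¬ of 0.2 = 0 (operand ≠ 0)
  (b | ~b) = max(0.2, 0) = 0.2
  ((b -> ~b) | (b | ~b)) = max(0, 0.2) = 0.2
  ~a: Gödel ¬ of 0.2 = 0 (operand ≠ 0)
  (((b -> ~b) | (b | ~b)) | ~a) = max(0.2, 0) = 0.2
Checking all 36 assignments confirms none give a value below 0.20.

0.20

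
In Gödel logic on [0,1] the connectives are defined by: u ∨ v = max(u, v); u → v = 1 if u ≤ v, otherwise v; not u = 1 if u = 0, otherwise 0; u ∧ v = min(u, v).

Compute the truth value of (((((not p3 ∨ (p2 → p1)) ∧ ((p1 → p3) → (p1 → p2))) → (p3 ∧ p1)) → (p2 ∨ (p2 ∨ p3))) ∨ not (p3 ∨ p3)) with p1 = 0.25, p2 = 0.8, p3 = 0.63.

0.80

not p3: Gödel ¬ of 0.63 = 0 (operand ≠ 0)
(p2 → p1): 0.8 > 0.25, so result = 0.25
(not p3 ∨ (p2 → p1)) = max(0, 0.25) = 0.25
(p1 → p3): 0.25 ≤ 0.63, so result = 1
(p1 → p2): 0.25 ≤ 0.8, so result = 1
((p1 → p3) → (p1 → p2)): 1 ≤ 1, so result = 1
((not p3 ∨ (p2 → p1)) ∧ ((p1 → p3) → (p1 → p2))) = min(0.25, 1) = 0.25
(p3 ∧ p1) = min(0.63, 0.25) = 0.25
(((not p3 ∨ (p2 → p1)) ∧ ((p1 → p3) → (p1 → p2))) → (p3 ∧ p1)): 0.25 ≤ 0.25, so result = 1
(p2 ∨ p3) = max(0.8, 0.63) = 0.8
(p2 ∨ (p2 ∨ p3)) = max(0.8, 0.8) = 0.8
((((not p3 ∨ (p2 → p1)) ∧ ((p1 → p3) → (p1 → p2))) → (p3 ∧ p1)) → (p2 ∨ (p2 ∨ p3))): 1 > 0.8, so result = 0.8
(p3 ∨ p3) = max(0.63, 0.63) = 0.63
not (p3 ∨ p3): Gödel ¬ of 0.63 = 0 (operand ≠ 0)
(((((not p3 ∨ (p2 → p1)) ∧ ((p1 → p3) → (p1 → p2))) → (p3 ∧ p1)) → (p2 ∨ (p2 ∨ p3))) ∨ not (p3 ∨ p3)) = max(0.8, 0) = 0.8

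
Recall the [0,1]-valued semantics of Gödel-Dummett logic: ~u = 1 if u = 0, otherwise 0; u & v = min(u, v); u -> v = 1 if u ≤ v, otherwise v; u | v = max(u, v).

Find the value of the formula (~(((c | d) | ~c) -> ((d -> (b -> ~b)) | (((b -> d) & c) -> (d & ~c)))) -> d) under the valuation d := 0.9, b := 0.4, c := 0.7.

0.90

(c | d) = max(0.7, 0.9) = 0.9
~c: Gödel ¬ of 0.7 = 0 (operand ≠ 0)
((c | d) | ~c) = max(0.9, 0) = 0.9
~b: Gödel ¬ of 0.4 = 0 (operand ≠ 0)
(b -> ~b): 0.4 > 0, so result = 0
(d -> (b -> ~b)): 0.9 > 0, so result = 0
(b -> d): 0.4 ≤ 0.9, so result = 1
((b -> d) & c) = min(1, 0.7) = 0.7
~c: Gödel ¬ of 0.7 = 0 (operand ≠ 0)
(d & ~c) = min(0.9, 0) = 0
(((b -> d) & c) -> (d & ~c)): 0.7 > 0, so result = 0
((d -> (b -> ~b)) | (((b -> d) & c) -> (d & ~c))) = max(0, 0) = 0
(((c | d) | ~c) -> ((d -> (b -> ~b)) | (((b -> d) & c) -> (d & ~c)))): 0.9 > 0, so result = 0
~(((c | d) | ~c) -> ((d -> (b -> ~b)) | (((b -> d) & c) -> (d & ~c)))): Gödel ¬ of 0 = 1 (operand is 0)
(~(((c | d) | ~c) -> ((d -> (b -> ~b)) | (((b -> d) & c) -> (d & ~c)))) -> d): 1 > 0.9, so result = 0.9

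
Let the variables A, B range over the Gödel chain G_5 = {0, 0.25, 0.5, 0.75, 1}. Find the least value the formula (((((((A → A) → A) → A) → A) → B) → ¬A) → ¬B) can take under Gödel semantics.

The minimum is attained at A = 0, B = 0.25:
  (A → A): 0 ≤ 0, so result = 1
  ((A → A) → A): 1 > 0, so result = 0
  (((A → A) → A) → A): 0 ≤ 0, so result = 1
  ((((A → A) → A) → A) → A): 1 > 0, so result = 0
  (((((A → A) → A) → A) → A) → B): 0 ≤ 0.25, so result = 1
  ¬A: Gödel ¬ of 0 = 1 (operand is 0)
  ((((((A → A) → A) → A) → A) → B) → ¬A): 1 ≤ 1, so result = 1
  ¬B: Gödel ¬ of 0.25 = 0 (operand ≠ 0)
  (((((((A → A) → A) → A) → A) → B) → ¬A) → ¬B): 1 > 0, so result = 0
Checking all 25 assignments confirms none give a value below 0.00.

0.00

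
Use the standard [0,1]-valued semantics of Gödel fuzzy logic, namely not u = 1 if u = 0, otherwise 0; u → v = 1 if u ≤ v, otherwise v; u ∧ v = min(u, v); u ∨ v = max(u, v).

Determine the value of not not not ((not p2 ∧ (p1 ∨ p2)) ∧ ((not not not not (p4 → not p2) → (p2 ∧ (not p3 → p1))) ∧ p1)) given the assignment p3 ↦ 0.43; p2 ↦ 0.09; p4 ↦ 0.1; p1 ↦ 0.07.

not p2: Gödel ¬ of 0.09 = 0 (operand ≠ 0)
(p1 ∨ p2) = max(0.07, 0.09) = 0.09
(not p2 ∧ (p1 ∨ p2)) = min(0, 0.09) = 0
not p2: Gödel ¬ of 0.09 = 0 (operand ≠ 0)
(p4 → not p2): 0.1 > 0, so result = 0
not (p4 → not p2): Gödel ¬ of 0 = 1 (operand is 0)
not not (p4 → not p2): Gödel ¬ of 1 = 0 (operand ≠ 0)
not not not (p4 → not p2): Gödel ¬ of 0 = 1 (operand is 0)
not not not not (p4 → not p2): Gödel ¬ of 1 = 0 (operand ≠ 0)
not p3: Gödel ¬ of 0.43 = 0 (operand ≠ 0)
(not p3 → p1): 0 ≤ 0.07, so result = 1
(p2 ∧ (not p3 → p1)) = min(0.09, 1) = 0.09
(not not not not (p4 → not p2) → (p2 ∧ (not p3 → p1))): 0 ≤ 0.09, so result = 1
((not not not not (p4 → not p2) → (p2 ∧ (not p3 → p1))) ∧ p1) = min(1, 0.07) = 0.07
((not p2 ∧ (p1 ∨ p2)) ∧ ((not not not not (p4 → not p2) → (p2 ∧ (not p3 → p1))) ∧ p1)) = min(0, 0.07) = 0
not ((not p2 ∧ (p1 ∨ p2)) ∧ ((not not not not (p4 → not p2) → (p2 ∧ (not p3 → p1))) ∧ p1)): Gödel ¬ of 0 = 1 (operand is 0)
not not ((not p2 ∧ (p1 ∨ p2)) ∧ ((not not not not (p4 → not p2) → (p2 ∧ (not p3 → p1))) ∧ p1)): Gödel ¬ of 1 = 0 (operand ≠ 0)
not not not ((not p2 ∧ (p1 ∨ p2)) ∧ ((not not not not (p4 → not p2) → (p2 ∧ (not p3 → p1))) ∧ p1)): Gödel ¬ of 0 = 1 (operand is 0)

1.00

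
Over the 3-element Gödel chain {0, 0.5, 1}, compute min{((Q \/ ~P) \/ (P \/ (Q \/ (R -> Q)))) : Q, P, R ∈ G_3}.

0.50

The minimum is attained at Q = 0, P = 0.5, R = 0.5:
  ~P: Gödel ¬ of 0.5 = 0 (operand ≠ 0)
  (Q \/ ~P) = max(0, 0) = 0
  (R -> Q): 0.5 > 0, so result = 0
  (Q \/ (R -> Q)) = max(0, 0) = 0
  (P \/ (Q \/ (R -> Q))) = max(0.5, 0) = 0.5
  ((Q \/ ~P) \/ (P \/ (Q \/ (R -> Q)))) = max(0, 0.5) = 0.5
Checking all 27 assignments confirms none give a value below 0.50.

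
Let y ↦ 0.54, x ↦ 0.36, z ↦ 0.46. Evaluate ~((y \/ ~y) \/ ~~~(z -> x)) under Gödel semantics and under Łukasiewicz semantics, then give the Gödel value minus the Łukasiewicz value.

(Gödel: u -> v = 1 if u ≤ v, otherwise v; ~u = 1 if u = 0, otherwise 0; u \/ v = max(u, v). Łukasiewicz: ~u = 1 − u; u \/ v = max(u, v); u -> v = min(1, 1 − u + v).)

Gödel evaluation:
  ~y: Gödel ¬ of 0.54 = 0 (operand ≠ 0)
  (y \/ ~y) = max(0.54, 0) = 0.54
  (z -> x): 0.46 > 0.36, so result = 0.36
  ~(z -> x): Gödel ¬ of 0.36 = 0 (operand ≠ 0)
  ~~(z -> x): Gödel ¬ of 0 = 1 (operand is 0)
  ~~~(z -> x): Gödel ¬ of 1 = 0 (operand ≠ 0)
  ((y \/ ~y) \/ ~~~(z -> x)) = max(0.54, 0) = 0.54
  ~((y \/ ~y) \/ ~~~(z -> x)): Gödel ¬ of 0.54 = 0 (operand ≠ 0)
  Gödel value = 0
Łukasiewicz evaluation:
  ~y: Łukasiewicz ¬ gives 1 − 0.54 = 0.46
  (y \/ ~y) = max(0.54, 0.46) = 0.54
  (z -> x): min(1, 1 − 0.46 + 0.36) = 0.9
  ~(z -> x): Łukasiewicz ¬ gives 1 − 0.9 = 0.1
  ~~(z -> x): Łukasiewicz ¬ gives 1 − 0.1 = 0.9
  ~~~(z -> x): Łukasiewicz ¬ gives 1 − 0.9 = 0.1
  ((y \/ ~y) \/ ~~~(z -> x)) = max(0.54, 0.1) = 0.54
  ~((y \/ ~y) \/ ~~~(z -> x)): Łukasiewicz ¬ gives 1 − 0.54 = 0.46
  Łukasiewicz value = 0.46
Difference: 0 − 0.46 = -0.46

-0.46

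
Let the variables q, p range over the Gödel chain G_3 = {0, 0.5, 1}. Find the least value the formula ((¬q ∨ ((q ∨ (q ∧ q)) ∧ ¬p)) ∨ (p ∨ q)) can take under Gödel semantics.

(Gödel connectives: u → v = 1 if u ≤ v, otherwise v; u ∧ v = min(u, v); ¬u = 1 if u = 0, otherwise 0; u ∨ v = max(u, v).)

The minimum is attained at q = 0.5, p = 0:
  ¬q: Gödel ¬ of 0.5 = 0 (operand ≠ 0)
  (q ∧ q) = min(0.5, 0.5) = 0.5
  (q ∨ (q ∧ q)) = max(0.5, 0.5) = 0.5
  ¬p: Gödel ¬ of 0 = 1 (operand is 0)
  ((q ∨ (q ∧ q)) ∧ ¬p) = min(0.5, 1) = 0.5
  (¬q ∨ ((q ∨ (q ∧ q)) ∧ ¬p)) = max(0, 0.5) = 0.5
  (p ∨ q) = max(0, 0.5) = 0.5
  ((¬q ∨ ((q ∨ (q ∧ q)) ∧ ¬p)) ∨ (p ∨ q)) = max(0.5, 0.5) = 0.5
Checking all 9 assignments confirms none give a value below 0.50.

0.50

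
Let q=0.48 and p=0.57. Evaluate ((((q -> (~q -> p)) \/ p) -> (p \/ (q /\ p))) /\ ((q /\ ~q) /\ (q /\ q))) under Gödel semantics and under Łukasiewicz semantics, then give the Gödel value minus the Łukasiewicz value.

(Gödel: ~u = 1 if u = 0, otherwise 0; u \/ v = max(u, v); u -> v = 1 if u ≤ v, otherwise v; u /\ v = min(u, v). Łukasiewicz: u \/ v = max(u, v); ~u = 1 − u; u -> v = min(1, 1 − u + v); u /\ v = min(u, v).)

Gödel evaluation:
  ~q: Gödel ¬ of 0.48 = 0 (operand ≠ 0)
  (~q -> p): 0 ≤ 0.57, so result = 1
  (q -> (~q -> p)): 0.48 ≤ 1, so result = 1
  ((q -> (~q -> p)) \/ p) = max(1, 0.57) = 1
  (q /\ p) = min(0.48, 0.57) = 0.48
  (p \/ (q /\ p)) = max(0.57, 0.48) = 0.57
  (((q -> (~q -> p)) \/ p) -> (p \/ (q /\ p))): 1 > 0.57, so result = 0.57
  ~q: Gödel ¬ of 0.48 = 0 (operand ≠ 0)
  (q /\ ~q) = min(0.48, 0) = 0
  (q /\ q) = min(0.48, 0.48) = 0.48
  ((q /\ ~q) /\ (q /\ q)) = min(0, 0.48) = 0
  ((((q -> (~q -> p)) \/ p) -> (p \/ (q /\ p))) /\ ((q /\ ~q) /\ (q /\ q))) = min(0.57, 0) = 0
  Gödel value = 0
Łukasiewicz evaluation:
  ~q: Łukasiewicz ¬ gives 1 − 0.48 = 0.52
  (~q -> p): min(1, 1 − 0.52 + 0.57) = 1
  (q -> (~q -> p)): min(1, 1 − 0.48 + 1) = 1
  ((q -> (~q -> p)) \/ p) = max(1, 0.57) = 1
  (q /\ p) = min(0.48, 0.57) = 0.48
  (p \/ (q /\ p)) = max(0.57, 0.48) = 0.57
  (((q -> (~q -> p)) \/ p) -> (p \/ (q /\ p))): min(1, 1 − 1 + 0.57) = 0.57
  ~q: Łukasiewicz ¬ gives 1 − 0.48 = 0.52
  (q /\ ~q) = min(0.48, 0.52) = 0.48
  (q /\ q) = min(0.48, 0.48) = 0.48
  ((q /\ ~q) /\ (q /\ q)) = min(0.48, 0.48) = 0.48
  ((((q -> (~q -> p)) \/ p) -> (p \/ (q /\ p))) /\ ((q /\ ~q) /\ (q /\ q))) = min(0.57, 0.48) = 0.48
  Łukasiewicz value = 0.48
Difference: 0 − 0.48 = -0.48

-0.48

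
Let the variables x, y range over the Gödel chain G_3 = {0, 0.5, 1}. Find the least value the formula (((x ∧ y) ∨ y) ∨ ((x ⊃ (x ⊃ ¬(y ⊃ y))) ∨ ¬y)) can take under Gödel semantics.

The minimum is attained at x = 0.5, y = 0.5:
  (x ∧ y) = min(0.5, 0.5) = 0.5
  ((x ∧ y) ∨ y) = max(0.5, 0.5) = 0.5
  (y ⊃ y): 0.5 ≤ 0.5, so result = 1
  ¬(y ⊃ y): Gödel ¬ of 1 = 0 (operand ≠ 0)
  (x ⊃ ¬(y ⊃ y)): 0.5 > 0, so result = 0
  (x ⊃ (x ⊃ ¬(y ⊃ y))): 0.5 > 0, so result = 0
  ¬y: Gödel ¬ of 0.5 = 0 (operand ≠ 0)
  ((x ⊃ (x ⊃ ¬(y ⊃ y))) ∨ ¬y) = max(0, 0) = 0
  (((x ∧ y) ∨ y) ∨ ((x ⊃ (x ⊃ ¬(y ⊃ y))) ∨ ¬y)) = max(0.5, 0) = 0.5
Checking all 9 assignments confirms none give a value below 0.50.

0.50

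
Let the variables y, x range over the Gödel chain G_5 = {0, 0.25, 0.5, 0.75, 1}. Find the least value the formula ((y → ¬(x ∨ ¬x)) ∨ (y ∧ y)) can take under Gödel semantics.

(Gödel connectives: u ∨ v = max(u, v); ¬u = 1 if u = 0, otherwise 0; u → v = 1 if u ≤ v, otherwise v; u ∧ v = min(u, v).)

0.25

The minimum is attained at y = 0.25, x = 0:
  ¬x: Gödel ¬ of 0 = 1 (operand is 0)
  (x ∨ ¬x) = max(0, 1) = 1
  ¬(x ∨ ¬x): Gödel ¬ of 1 = 0 (operand ≠ 0)
  (y → ¬(x ∨ ¬x)): 0.25 > 0, so result = 0
  (y ∧ y) = min(0.25, 0.25) = 0.25
  ((y → ¬(x ∨ ¬x)) ∨ (y ∧ y)) = max(0, 0.25) = 0.25
Checking all 25 assignments confirms none give a value below 0.25.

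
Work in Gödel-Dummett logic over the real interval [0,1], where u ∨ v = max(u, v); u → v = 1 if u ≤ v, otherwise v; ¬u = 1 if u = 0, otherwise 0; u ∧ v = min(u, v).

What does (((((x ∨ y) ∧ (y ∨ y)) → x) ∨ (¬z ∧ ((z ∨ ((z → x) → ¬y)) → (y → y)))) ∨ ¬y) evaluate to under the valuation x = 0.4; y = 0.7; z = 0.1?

(x ∨ y) = max(0.4, 0.7) = 0.7
(y ∨ y) = max(0.7, 0.7) = 0.7
((x ∨ y) ∧ (y ∨ y)) = min(0.7, 0.7) = 0.7
(((x ∨ y) ∧ (y ∨ y)) → x): 0.7 > 0.4, so result = 0.4
¬z: Gödel ¬ of 0.1 = 0 (operand ≠ 0)
(z → x): 0.1 ≤ 0.4, so result = 1
¬y: Gödel ¬ of 0.7 = 0 (operand ≠ 0)
((z → x) → ¬y): 1 > 0, so result = 0
(z ∨ ((z → x) → ¬y)) = max(0.1, 0) = 0.1
(y → y): 0.7 ≤ 0.7, so result = 1
((z ∨ ((z → x) → ¬y)) → (y → y)): 0.1 ≤ 1, so result = 1
(¬z ∧ ((z ∨ ((z → x) → ¬y)) → (y → y))) = min(0, 1) = 0
((((x ∨ y) ∧ (y ∨ y)) → x) ∨ (¬z ∧ ((z ∨ ((z → x) → ¬y)) → (y → y)))) = max(0.4, 0) = 0.4
¬y: Gödel ¬ of 0.7 = 0 (operand ≠ 0)
(((((x ∨ y) ∧ (y ∨ y)) → x) ∨ (¬z ∧ ((z ∨ ((z → x) → ¬y)) → (y → y)))) ∨ ¬y) = max(0.4, 0) = 0.4

0.40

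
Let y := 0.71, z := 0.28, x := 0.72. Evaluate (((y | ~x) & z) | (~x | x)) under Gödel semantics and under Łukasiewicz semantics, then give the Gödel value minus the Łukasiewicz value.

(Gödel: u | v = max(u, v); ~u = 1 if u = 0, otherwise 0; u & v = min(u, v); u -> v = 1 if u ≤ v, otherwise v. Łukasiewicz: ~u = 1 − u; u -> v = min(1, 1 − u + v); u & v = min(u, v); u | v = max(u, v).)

Gödel evaluation:
  ~x: Gödel ¬ of 0.72 = 0 (operand ≠ 0)
  (y | ~x) = max(0.71, 0) = 0.71
  ((y | ~x) & z) = min(0.71, 0.28) = 0.28
  ~x: Gödel ¬ of 0.72 = 0 (operand ≠ 0)
  (~x | x) = max(0, 0.72) = 0.72
  (((y | ~x) & z) | (~x | x)) = max(0.28, 0.72) = 0.72
  Gödel value = 0.72
Łukasiewicz evaluation:
  ~x: Łukasiewicz ¬ gives 1 − 0.72 = 0.28
  (y | ~x) = max(0.71, 0.28) = 0.71
  ((y | ~x) & z) = min(0.71, 0.28) = 0.28
  ~x: Łukasiewicz ¬ gives 1 − 0.72 = 0.28
  (~x | x) = max(0.28, 0.72) = 0.72
  (((y | ~x) & z) | (~x | x)) = max(0.28, 0.72) = 0.72
  Łukasiewicz value = 0.72
Difference: 0.72 − 0.72 = 0.00

0.00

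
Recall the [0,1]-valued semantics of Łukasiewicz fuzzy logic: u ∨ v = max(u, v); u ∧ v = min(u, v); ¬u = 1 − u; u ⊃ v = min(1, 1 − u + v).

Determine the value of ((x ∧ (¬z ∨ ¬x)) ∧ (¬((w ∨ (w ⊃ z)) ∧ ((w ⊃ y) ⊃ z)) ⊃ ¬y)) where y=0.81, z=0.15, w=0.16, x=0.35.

0.34

¬z: Łukasiewicz ¬ gives 1 − 0.15 = 0.85
¬x: Łukasiewicz ¬ gives 1 − 0.35 = 0.65
(¬z ∨ ¬x) = max(0.85, 0.65) = 0.85
(x ∧ (¬z ∨ ¬x)) = min(0.35, 0.85) = 0.35
(w ⊃ z): min(1, 1 − 0.16 + 0.15) = 0.99
(w ∨ (w ⊃ z)) = max(0.16, 0.99) = 0.99
(w ⊃ y): min(1, 1 − 0.16 + 0.81) = 1
((w ⊃ y) ⊃ z): min(1, 1 − 1 + 0.15) = 0.15
((w ∨ (w ⊃ z)) ∧ ((w ⊃ y) ⊃ z)) = min(0.99, 0.15) = 0.15
¬((w ∨ (w ⊃ z)) ∧ ((w ⊃ y) ⊃ z)): Łukasiewicz ¬ gives 1 − 0.15 = 0.85
¬y: Łukasiewicz ¬ gives 1 − 0.81 = 0.19
(¬((w ∨ (w ⊃ z)) ∧ ((w ⊃ y) ⊃ z)) ⊃ ¬y): min(1, 1 − 0.85 + 0.19) = 0.34
((x ∧ (¬z ∨ ¬x)) ∧ (¬((w ∨ (w ⊃ z)) ∧ ((w ⊃ y) ⊃ z)) ⊃ ¬y)) = min(0.35, 0.34) = 0.34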